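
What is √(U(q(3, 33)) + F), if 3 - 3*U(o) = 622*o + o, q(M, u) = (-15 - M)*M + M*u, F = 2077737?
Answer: √2068393 ≈ 1438.2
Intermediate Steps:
q(M, u) = M*u + M*(-15 - M) (q(M, u) = M*(-15 - M) + M*u = M*u + M*(-15 - M))
U(o) = 1 - 623*o/3 (U(o) = 1 - (622*o + o)/3 = 1 - 623*o/3)
√(U(q(3, 33)) + F) = √((1 - 623*(-15 + 33 - 1*3)) + 2077737) = √((1 - 623*(-15 + 33 - 3)) + 2077737) = √((1 - 623*15) + 2077737) = √((1 - 623/3*45) + 2077737) = √((1 - 9345) + 2077737) = √(-9344 + 2077737) = √2068393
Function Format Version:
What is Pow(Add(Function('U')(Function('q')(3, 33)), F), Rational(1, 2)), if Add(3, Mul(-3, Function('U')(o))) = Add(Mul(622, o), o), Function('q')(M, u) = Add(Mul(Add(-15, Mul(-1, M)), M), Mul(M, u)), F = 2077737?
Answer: Pow(2068393, Rational(1, 2)) ≈ 1438.2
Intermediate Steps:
Function('q')(M, u) = Add(Mul(M, u), Mul(M, Add(-15, Mul(-1, M)))) (Function('q')(M, u) = Add(Mul(M, Add(-15, Mul(-1, M))), Mul(M, u)) = Add(Mul(M, u), Mul(M, Add(-15, Mul(-1, M)))))
Function('U')(o) = Add(1, Mul(Rational(-623, 3), o)) (Function('U')(o) = Add(1, Mul(Rational(-1, 3), Add(Mul(622, o), o))) = Add(1, Mul(Rational(-1, 3), Mul(623, o))) = Add(1, Mul(Rational(-623, 3), o)))
Pow(Add(Function('U')(Function('q')(3, 33)), F), Rational(1, 2)) = Pow(Add(Add(1, Mul(Rational(-623, 3), Mul(3, Add(-15, 33, Mul(-1, 3))))), 2077737), Rational(1, 2)) = Pow(Add(Add(1, Mul(Rational(-623, 3), Mul(3, Add(-15, 33, -3)))), 2077737), Rational(1, 2)) = Pow(Add(Add(1, Mul(Rational(-623, 3), Mul(3, 15))), 2077737), Rational(1, 2)) = Pow(Add(Add(1, Mul(Rational(-623, 3), 45)), 2077737), Rational(1, 2)) = Pow(Add(Add(1, -9345), 2077737), Rational(1, 2)) = Pow(Add(-9344, 2077737), Rational(1, 2)) = Pow(2068393, Rational(1, 2))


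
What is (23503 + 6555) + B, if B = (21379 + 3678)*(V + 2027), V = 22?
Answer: 51371851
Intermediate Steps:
B = 51341793 (B = (21379 + 3678)*(22 + 2027) = 25057*2049 = 51341793)
(23503 + 6555) + B = (23503 + 6555) + 51341793 = 30058 + 51341793 = 51371851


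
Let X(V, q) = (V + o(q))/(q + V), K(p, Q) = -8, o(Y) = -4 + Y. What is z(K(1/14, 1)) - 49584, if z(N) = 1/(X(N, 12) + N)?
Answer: -396673/8 ≈ -49584.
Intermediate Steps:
X(V, q) = (-4 + V + q)/(V + q) (X(V, q) = (V + (-4 + q))/(q + V) = (-4 + V + q)/(V + q))
z(N) = 1/(N + (8 + N)/(12 + N)) (z(N) = 1/((-4 + N + 12)/(N + 12) + N) = 1/((8 + N)/(12 + N) + N) = 1/(N + (8 + N)/(12 + N)))
z(K(1/14, 1)) - 49584 = (12 - 8)/(8 - 8 - 8*(12 - 8)) - 49584 = 4/(8 - 8 - 8*4) - 49584 = 4/(8 - 8 - 32) - 49584 = 4/(-32) - 49584 = -1/32*4 - 49584 = -⅛ - 49584 = -396673/8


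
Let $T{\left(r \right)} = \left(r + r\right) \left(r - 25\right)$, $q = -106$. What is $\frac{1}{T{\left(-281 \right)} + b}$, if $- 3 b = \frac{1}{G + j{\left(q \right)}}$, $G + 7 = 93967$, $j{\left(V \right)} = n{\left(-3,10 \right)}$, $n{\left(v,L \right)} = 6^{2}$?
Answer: $\frac{281988}{48494040335} \approx 5.8149 \cdot 10^{-6}$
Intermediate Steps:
$n{\left(v,L \right)} = 36$
$j{\left(V \right)} = 36$
$T{\left(r \right)} = 2 r \left(-25 + r\right)$
$G = 93960$ ($G = -7 + 93967 = 93960$)
$b = - \frac{1}{281988}$ ($b = - \frac{1}{3 \left(93960 + 36\right)} = - \frac{1}{3 \cdot 93996} = \left(- \frac{1}{3}\right) \frac{1}{93996} = - \frac{1}{281988} \approx -3.5463 \cdot 10^{-6}$)
$\frac{1}{T{\left(-281 \right)} + b} = \frac{1}{2 \left(-281\right) \left(-25 - 281\right) - \frac{1}{281988}} = \frac{1}{2 \left(-281\right) \left(-306\right) - \frac{1}{281988}} = \frac{1}{171972 - \frac{1}{281988}} = \frac{1}{\frac{48494040335}{281988}} = \frac{281988}{48494040335}$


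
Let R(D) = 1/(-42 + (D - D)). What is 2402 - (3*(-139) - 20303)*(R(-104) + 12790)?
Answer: 795032126/3 ≈ 2.6501e+8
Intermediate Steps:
R(D) = -1/42 (R(D) = 1/(-42 + 0) = 1/(-42) = -1/42)
2402 - (3*(-139) - 20303)*(R(-104) + 12790) = 2402 - (3*(-139) - 20303)*(-1/42 + 12790) = 2402 - (-417 - 20303)*537179/42 = 2402 - (-20720)*537179/42 = 2402 - 1*(-795024920/3) = 2402 + 795024920/3 = 795032126/3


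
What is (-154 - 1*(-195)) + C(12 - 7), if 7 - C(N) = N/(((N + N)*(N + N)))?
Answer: 959/20 ≈ 47.950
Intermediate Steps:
C(N) = 7 - 1/(4*N) (C(N) = 7 - N/((N + N)*(N + N)) = 7 - N/((2*N)*(2*N)) = 7 - N/(4*N²) = 7 - N*1/(4*N²) = 7 - 1/(4*N))
(-154 - 1*(-195)) + C(12 - 7) = (-154 - 1*(-195)) + (7 - 1/(4*(12 - 7))) = (-154 + 195) + (7 - ¼/5) = 41 + (7 - ¼*⅕) = 41 + (7 - 1/20) = 41 + 139/20 = 959/20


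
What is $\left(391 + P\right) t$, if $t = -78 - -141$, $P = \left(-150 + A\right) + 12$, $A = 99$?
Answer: $22176$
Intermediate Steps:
$P = -39$ ($P = \left(-150 + 99\right) + 12 = -51 + 12 = -39$)
$t = 63$ ($t = -78 + 141 = 63$)
$\left(391 + P\right) t = \left(391 - 39\right) 63 = 352 \cdot 63 = 22176$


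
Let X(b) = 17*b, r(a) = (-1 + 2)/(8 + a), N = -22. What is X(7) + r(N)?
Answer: 1665/14 ≈ 118.93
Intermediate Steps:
r(a) = 1/(8 + a)
X(7) + r(N) = 17*7 + 1/(8 - 22) = 119 + 1/(-14) = 119 - 1/14 = 1665/14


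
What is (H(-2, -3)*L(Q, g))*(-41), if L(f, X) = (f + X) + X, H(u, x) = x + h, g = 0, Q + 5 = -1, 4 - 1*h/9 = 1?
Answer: 5904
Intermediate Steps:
h = 27 (h = 36 - 9*1 = 36 - 9 = 27)
Q = -6 (Q = -5 - 1 = -6)
H(u, x) = 27 + x (H(u, x) = x + 27 = 27 + x)
L(f, X) = f + 2*X (L(f, X) = (X + f) + X = f + 2*X)
(H(-2, -3)*L(Q, g))*(-41) = ((27 - 3)*(-6 + 2*0))*(-41) = (24*(-6 + 0))*(-41) = (24*(-6))*(-41) = -144*(-41) = 5904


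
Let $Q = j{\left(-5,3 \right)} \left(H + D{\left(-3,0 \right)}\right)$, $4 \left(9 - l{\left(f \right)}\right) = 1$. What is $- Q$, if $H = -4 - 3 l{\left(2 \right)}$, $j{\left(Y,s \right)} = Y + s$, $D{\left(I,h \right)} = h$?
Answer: $- \frac{121}{2} \approx -60.5$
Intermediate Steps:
$l{\left(f \right)} = \frac{35}{4}$ ($l{\left(f \right)} = 9 - \frac{1}{4} = \frac{35}{4}$)
$H = - \frac{121}{4}$ ($H = -4 - \frac{105}{4} = - \frac{121}{4} \approx -30.25$)
$Q = \frac{121}{2}$ ($Q = \left(-5 + 3\right) \left(- \frac{121}{4} + 0\right) = \left(-2\right) \left(- \frac{121}{4}\right) = \frac{121}{2} \approx 60.5$)
$- Q = \left(-1\right) \frac{121}{2} = - \frac{121}{2}$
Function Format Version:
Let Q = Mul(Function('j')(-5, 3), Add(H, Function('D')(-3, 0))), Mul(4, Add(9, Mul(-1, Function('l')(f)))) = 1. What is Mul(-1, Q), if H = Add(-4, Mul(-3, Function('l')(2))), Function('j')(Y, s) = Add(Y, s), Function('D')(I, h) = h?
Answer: Rational(-121, 2) ≈ -60.500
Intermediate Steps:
Function('l')(f) = Rational(35, 4) (Function('l')(f) = Add(9, Mul(Rational(-1, 4), 1)) = Add(9, Rational(-1, 4)) = Rational(35, 4))
H = Rational(-121, 4) (H = Add(-4, Mul(-3, Rational(35, 4))) = Add(-4, Rational(-105, 4)) = Rational(-121, 4) ≈ -30.250)
Q = Rational(121, 2) (Q = Mul(Add(-5, 3), Add(Rational(-121, 4), 0)) = Mul(-2, Rational(-121, 4)) = Rational(121, 2) ≈ 60.500)
Mul(-1, Q) = Mul(-1, Rational(121, 2)) = Rational(-121, 2)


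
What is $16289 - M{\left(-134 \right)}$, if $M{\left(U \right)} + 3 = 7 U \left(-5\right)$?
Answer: $11602$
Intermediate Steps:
$M{\left(U \right)} = -3 - 35 U$ ($M{\left(U \right)} = -3 + 7 U \left(-5\right) = -3 - 35 U$)
$16289 - M{\left(-134 \right)} = 16289 - \left(-3 - -4690\right) = 16289 - \left(-3 + 4690\right) = 16289 - 4687 = 11602$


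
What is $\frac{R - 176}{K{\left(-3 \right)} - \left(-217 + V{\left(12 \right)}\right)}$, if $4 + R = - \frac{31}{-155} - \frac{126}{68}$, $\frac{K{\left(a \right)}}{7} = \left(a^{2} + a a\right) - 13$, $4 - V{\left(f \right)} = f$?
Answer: $- \frac{30881}{44200} \approx -0.69867$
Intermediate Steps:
$V{\left(f \right)} = 4 - f$
$K{\left(a \right)} = -91 + 14 a^{2}$ ($K{\left(a \right)} = 7 \left(\left(a^{2} + a a\right) - 13\right) = 7 \left(\left(a^{2} + a^{2}\right) - 13\right) = 7 \left(2 a^{2} - 13\right) = 7 \left(-13 + 2 a^{2}\right) = -91 + 14 a^{2}$)
$R = - \frac{961}{170}$ ($R = -4 - \left(- \frac{1}{5} + \frac{63}{34}\right) = -4 - \frac{281}{170} = - \frac{961}{170} \approx -5.6529$)
$\frac{R - 176}{K{\left(-3 \right)} - \left(-217 + V{\left(12 \right)}\right)} = \frac{- \frac{961}{170} - 176}{\left(-91 + 14 \left(-3\right)^{2}\right) + \left(217 - \left(4 - 12\right)\right)} = - \frac{30881}{170 \left(\left(-91 + 14 \cdot 9\right) + \left(217 - \left(4 - 12\right)\right)\right)} = - \frac{30881}{170 \left(\left(-91 + 126\right) + \left(217 - -8\right)\right)} = - \frac{30881}{170 \left(35 + \left(217 + 8\right)\right)} = - \frac{30881}{170 \left(35 + 225\right)} = - \frac{30881}{170 \cdot 260} = \left(- \frac{30881}{170}\right) \frac{1}{260} = - \frac{30881}{44200}$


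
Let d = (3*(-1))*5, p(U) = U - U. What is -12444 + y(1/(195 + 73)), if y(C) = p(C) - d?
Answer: -12429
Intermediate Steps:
p(U) = 0
d = -15 (d = -3*5 = -15)
y(C) = 15 (y(C) = 0 - 1*(-15) = 0 + 15 = 15)
-12444 + y(1/(195 + 73)) = -12444 + 15 = -12429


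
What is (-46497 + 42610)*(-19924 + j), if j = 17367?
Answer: 9939059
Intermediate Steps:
(-46497 + 42610)*(-19924 + j) = (-46497 + 42610)*(-19924 + 17367) = -3887*(-2557) = 9939059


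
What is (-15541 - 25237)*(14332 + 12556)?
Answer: -1096438864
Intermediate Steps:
(-15541 - 25237)*(14332 + 12556) = -40778*26888 = -1096438864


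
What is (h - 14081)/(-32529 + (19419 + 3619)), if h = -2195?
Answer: 16276/9491 ≈ 1.7149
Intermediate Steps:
(h - 14081)/(-32529 + (19419 + 3619)) = (-2195 - 14081)/(-32529 + (19419 + 3619)) = -16276/(-32529 + 23038) = -16276/(-9491) = -16276*(-1/9491) = 16276/9491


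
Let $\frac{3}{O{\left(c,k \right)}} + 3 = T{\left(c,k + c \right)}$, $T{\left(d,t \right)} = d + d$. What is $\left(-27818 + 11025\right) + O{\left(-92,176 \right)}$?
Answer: $- \frac{3140294}{187} \approx -16793.0$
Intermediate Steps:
$T{\left(d,t \right)} = 2 d$
$O{\left(c,k \right)} = \frac{3}{-3 + 2 c}$
$\left(-27818 + 11025\right) + O{\left(-92,176 \right)} = \left(-27818 + 11025\right) + \frac{3}{-3 + 2 \left(-92\right)} = -16793 + \frac{3}{-3 - 184} = -16793 + \frac{3}{-187} = -16793 + 3 \left(- \frac{1}{187}\right) = -16793 - \frac{3}{187} = - \frac{3140294}{187}$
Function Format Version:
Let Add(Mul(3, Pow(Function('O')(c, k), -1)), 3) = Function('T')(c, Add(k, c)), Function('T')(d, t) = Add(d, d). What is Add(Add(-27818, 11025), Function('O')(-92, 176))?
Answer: Rational(-3140294, 187) ≈ -16793.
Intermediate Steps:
Function('T')(d, t) = Mul(2, d)
Function('O')(c, k) = Mul(3, Pow(Add(-3, Mul(2, c)), -1))
Add(Add(-27818, 11025), Function('O')(-92, 176)) = Add(Add(-27818, 11025), Mul(3, Pow(Add(-3, Mul(2, -92)), -1))) = Add(-16793, Mul(3, Pow(Add(-3, -184), -1))) = Add(-16793, Mul(3, Pow(-187, -1))) = Add(-16793, Mul(3, Rational(-1, 187))) = Add(-16793, Rational(-3, 187)) = Rational(-3140294, 187)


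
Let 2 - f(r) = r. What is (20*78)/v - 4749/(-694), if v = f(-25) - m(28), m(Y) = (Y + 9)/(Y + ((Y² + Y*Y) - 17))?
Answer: 477944241/7390406 ≈ 64.671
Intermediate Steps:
f(r) = 2 - r
m(Y) = (9 + Y)/(-17 + Y + 2*Y²) (m(Y) = (9 + Y)/(Y + ((Y² + Y²) - 17)) = (9 + Y)/(Y + (2*Y² - 17)) = (9 + Y)/(Y + (-17 + 2*Y²)) = (9 + Y)/(-17 + Y + 2*Y²))
v = 42596/1579 (v = (2 - 1*(-25)) - (9 + 28)/(-17 + 28 + 2*28²) = (2 + 25) - 37/(-17 + 28 + 2*784) = 27 - 37/(-17 + 28 + 1568) = 27 - 37/1579 = 42596/1579 ≈ 26.977)
(20*78)/v - 4749/(-694) = (20*78)/(42596/1579) - 4749/(-694) = 1560*(1579/42596) - 4749*(-1/694) = 615810/10649 + 4749/694 = 477944241/7390406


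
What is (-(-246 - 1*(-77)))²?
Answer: 28561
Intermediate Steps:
(-(-246 - 1*(-77)))² = (-(-246 + 77))² = (-1*(-169))² = 169² = 28561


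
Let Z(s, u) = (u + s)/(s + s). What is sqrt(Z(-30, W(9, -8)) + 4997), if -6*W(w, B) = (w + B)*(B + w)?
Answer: sqrt(17991010)/60 ≈ 70.693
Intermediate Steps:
W(w, B) = -(B + w)**2/6 (W(w, B) = -(w + B)*(B + w)/6 = -(B + w)*(B + w)/6 = -(B + w)**2/6)
Z(s, u) = (s + u)/(2*s) (Z(s, u) = (s + u)/((2*s)) = (s + u)*(1/(2*s)) = (s + u)/(2*s))
sqrt(Z(-30, W(9, -8)) + 4997) = sqrt((1/2)*(-30 - (-8 + 9)**2/6)/(-30) + 4997) = sqrt((1/2)*(-1/30)*(-30 - 1/6*1**2) + 4997) = sqrt((1/2)*(-1/30)*(-30 - 1/6*1) + 4997) = sqrt((1/2)*(-1/30)*(-30 - 1/6) + 4997) = sqrt((1/2)*(-1/30)*(-181/6) + 4997) = sqrt(181/360 + 4997) = sqrt(1799101/360) = sqrt(17991010)/60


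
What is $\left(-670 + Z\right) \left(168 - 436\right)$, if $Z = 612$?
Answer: $15544$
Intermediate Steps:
$\left(-670 + Z\right) \left(168 - 436\right) = \left(-670 + 612\right) \left(168 - 436\right) = - 58 \left(168 - 436\right) = \left(-58\right) \left(-268\right) = 15544$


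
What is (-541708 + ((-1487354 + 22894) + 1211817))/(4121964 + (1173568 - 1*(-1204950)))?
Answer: -794351/6500482 ≈ -0.12220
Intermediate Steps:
(-541708 + ((-1487354 + 22894) + 1211817))/(4121964 + (1173568 - 1*(-1204950))) = (-541708 + (-1464460 + 1211817))/(4121964 + (1173568 + 1204950)) = (-541708 - 252643)/(4121964 + 2378518) = -794351/6500482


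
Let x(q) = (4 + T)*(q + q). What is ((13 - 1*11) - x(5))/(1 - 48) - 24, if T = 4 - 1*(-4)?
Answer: -1010/47 ≈ -21.489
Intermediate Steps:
T = 8 (T = 4 + 4 = 8)
x(q) = 24*q (x(q) = (4 + 8)*(q + q) = 12*(2*q) = 24*q)
((13 - 1*11) - x(5))/(1 - 48) - 24 = ((13 - 1*11) - 24*5)/(1 - 48) - 24 = ((13 - 11) - 1*120)/(-47) - 24 = (2 - 120)*(-1/47) - 24 = -118*(-1/47) - 24 = 118/47 - 24 = -1010/47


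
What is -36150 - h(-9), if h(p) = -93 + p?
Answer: -36048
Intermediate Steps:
-36150 - h(-9) = -36150 - (-93 - 9) = -36150 - 1*(-102) = -36150 + 102 = -36048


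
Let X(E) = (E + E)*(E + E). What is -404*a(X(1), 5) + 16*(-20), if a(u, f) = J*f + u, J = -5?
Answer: 8164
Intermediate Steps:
X(E) = 4*E² (X(E) = (2*E)*(2*E) = 4*E²)
a(u, f) = u - 5*f (a(u, f) = -5*f + u = u - 5*f)
-404*a(X(1), 5) + 16*(-20) = -404*(4*1² - 5*5) + 16*(-20) = -404*(4*1 - 25) - 320 = -404*(4 - 25) - 320 = -404*(-21) - 320 = 8484 - 320 = 8164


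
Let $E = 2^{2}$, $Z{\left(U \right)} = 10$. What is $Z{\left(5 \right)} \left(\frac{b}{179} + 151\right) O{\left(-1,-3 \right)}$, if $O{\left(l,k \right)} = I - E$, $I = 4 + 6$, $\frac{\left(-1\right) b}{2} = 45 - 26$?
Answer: $\frac{1619460}{179} \approx 9047.3$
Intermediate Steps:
$b = -38$ ($b = - 2 \left(45 - 26\right) = \left(-2\right) 19 = -38$)
$E = 4$
$I = 10$
$O{\left(l,k \right)} = 6$ ($O{\left(l,k \right)} = 10 - 4 = 6$)
$Z{\left(5 \right)} \left(\frac{b}{179} + 151\right) O{\left(-1,-3 \right)} = 10 \left(- \frac{38}{179} + 151\right) 6 = 10 \cdot \frac{26991}{179} \cdot 6 = \frac{269910}{179} \cdot 6 = \frac{1619460}{179}$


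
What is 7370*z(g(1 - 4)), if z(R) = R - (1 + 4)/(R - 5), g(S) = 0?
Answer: 7370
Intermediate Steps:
z(R) = R - 5/(-5 + R)
7370*z(g(1 - 4)) = 7370*((-5 + 0**2 - 5*0)/(-5 + 0)) = 7370*((-5 + 0 + 0)/(-5)) = 7370*(-1/5*(-5)) = 7370*1 = 7370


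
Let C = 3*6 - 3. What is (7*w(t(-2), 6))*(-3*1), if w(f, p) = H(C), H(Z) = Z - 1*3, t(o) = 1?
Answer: -252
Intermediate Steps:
C = 15 (C = 18 - 3 = 15)
H(Z) = -3 + Z (H(Z) = Z - 3 = -3 + Z)
w(f, p) = 12 (w(f, p) = -3 + 15 = 12)
(7*w(t(-2), 6))*(-3*1) = (7*12)*(-3*1) = 84*(-3) = -252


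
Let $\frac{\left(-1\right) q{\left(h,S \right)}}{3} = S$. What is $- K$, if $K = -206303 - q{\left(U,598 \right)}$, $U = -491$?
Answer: $204509$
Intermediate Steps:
$q{\left(h,S \right)} = - 3 S$
$K = -204509$ ($K = -206303 - \left(-3\right) 598 = -206303 - -1794 = -206303 + 1794 = -204509$)
$- K = \left(-1\right) \left(-204509\right) = 204509$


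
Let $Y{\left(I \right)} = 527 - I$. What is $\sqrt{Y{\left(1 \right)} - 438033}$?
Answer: $i \sqrt{437507} \approx 661.44 i$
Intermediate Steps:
$\sqrt{Y{\left(1 \right)} - 438033} = \sqrt{\left(527 - 1\right) - 438033} = \sqrt{526 - 438033} = \sqrt{-437507} = i \sqrt{437507}$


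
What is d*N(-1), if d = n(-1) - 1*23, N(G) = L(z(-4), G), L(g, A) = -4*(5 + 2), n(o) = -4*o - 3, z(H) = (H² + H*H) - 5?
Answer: 616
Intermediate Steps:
z(H) = -5 + 2*H² (z(H) = (H² + H²) - 5 = 2*H² - 5 = -5 + 2*H²)
n(o) = -3 - 4*o
L(g, A) = -28 (L(g, A) = -4*7 = -28)
N(G) = -28
d = -22 (d = (-3 - 4*(-1)) - 1*23 = (-3 + 4) - 23 = 1 - 23 = -22)
d*N(-1) = -22*(-28) = 616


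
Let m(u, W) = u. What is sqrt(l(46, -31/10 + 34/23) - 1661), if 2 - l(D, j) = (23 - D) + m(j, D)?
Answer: I*sqrt(86458610)/230 ≈ 40.427*I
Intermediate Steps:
l(D, j) = -21 + D - j (l(D, j) = 2 - ((23 - D) + j) = 2 - (23 + j - D) = 2 + (-23 + D - j) = -21 + D - j)
sqrt(l(46, -31/10 + 34/23) - 1661) = sqrt((-21 + 46 - (-31/10 + 34/23)) - 1661) = sqrt((-21 + 46 - 1*(-373/230)) - 1661) = sqrt((-21 + 46 + 373/230) - 1661) = sqrt(6123/230 - 1661) = sqrt(-375907/230) = I*sqrt(86458610)/230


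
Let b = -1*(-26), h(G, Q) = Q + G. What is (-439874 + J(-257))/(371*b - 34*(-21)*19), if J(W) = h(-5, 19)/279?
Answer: -30681208/1619037 ≈ -18.950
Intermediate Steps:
h(G, Q) = G + Q
b = 26
J(W) = 14/279 (J(W) = (-5 + 19)/279 = 14*(1/279) = 14/279)
(-439874 + J(-257))/(371*b - 34*(-21)*19) = (-439874 + 14/279)/(371*26 - 34*(-21)*19) = -122724832/(279*(9646 + 714*19)) = -122724832/(279*(9646 + 13566)) = -122724832/279/23212 = -122724832/279*1/23212 = -30681208/1619037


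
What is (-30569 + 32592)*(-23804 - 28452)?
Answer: -105713888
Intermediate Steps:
(-30569 + 32592)*(-23804 - 28452) = 2023*(-52256) = -105713888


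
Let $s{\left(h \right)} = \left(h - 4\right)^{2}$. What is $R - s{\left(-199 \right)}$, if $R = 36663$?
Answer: $-4546$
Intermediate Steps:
$s{\left(h \right)} = \left(-4 + h\right)^{2}$
$R - s{\left(-199 \right)} = 36663 - \left(-4 - 199\right)^{2} = 36663 - \left(-203\right)^{2} = 36663 - 41209 = -4546$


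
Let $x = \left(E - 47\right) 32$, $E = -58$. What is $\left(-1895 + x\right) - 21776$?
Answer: $-27031$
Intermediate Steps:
$x = -3360$ ($x = \left(-58 - 47\right) 32 = \left(-105\right) 32 = -3360$)
$\left(-1895 + x\right) - 21776 = \left(-1895 - 3360\right) - 21776 = -5255 - 21776 = -27031$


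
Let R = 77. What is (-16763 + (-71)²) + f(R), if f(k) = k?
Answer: -11645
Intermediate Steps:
(-16763 + (-71)²) + f(R) = (-16763 + (-71)²) + 77 = (-16763 + 5041) + 77 = -11722 + 77 = -11645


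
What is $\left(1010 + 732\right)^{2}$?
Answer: $3034564$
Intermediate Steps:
$\left(1010 + 732\right)^{2} = 1742^{2} = 3034564$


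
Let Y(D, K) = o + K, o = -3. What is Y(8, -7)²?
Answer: 100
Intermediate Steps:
Y(D, K) = -3 + K
Y(8, -7)² = (-3 - 7)² = (-10)² = 100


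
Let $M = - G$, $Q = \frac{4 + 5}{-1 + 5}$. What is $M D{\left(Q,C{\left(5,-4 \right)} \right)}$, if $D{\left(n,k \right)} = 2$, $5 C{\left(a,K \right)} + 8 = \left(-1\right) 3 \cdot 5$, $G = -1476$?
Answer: $2952$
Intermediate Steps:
$Q = \frac{9}{4} \approx 2.25$
$C{\left(a,K \right)} = - \frac{23}{5}$ ($C{\left(a,K \right)} = - \frac{8}{5} + \frac{\left(-1\right) 3 \cdot 5}{5} = - \frac{8}{5} + \frac{\left(-3\right) 5}{5} = - \frac{8}{5} + \frac{1}{5} \left(-15\right) = - \frac{8}{5} - 3 = - \frac{23}{5}$)
$M = 1476$ ($M = \left(-1\right) \left(-1476\right) = 1476$)
$M D{\left(Q,C{\left(5,-4 \right)} \right)} = 1476 \cdot 2 = 2952$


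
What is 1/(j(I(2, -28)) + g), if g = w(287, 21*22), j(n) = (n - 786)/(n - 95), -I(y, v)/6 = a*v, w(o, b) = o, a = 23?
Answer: 3769/1084781 ≈ 0.0034744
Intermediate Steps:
I(y, v) = -138*v
j(n) = (-786 + n)/(-95 + n)
g = 287
1/(j(I(2, -28)) + g) = 1/((-786 - 138*(-28))/(-95 - 138*(-28)) + 287) = 1/((-786 + 3864)/(-95 + 3864) + 287) = 1/(3078/3769 + 287) = 1/(1084781/3769) = 3769/1084781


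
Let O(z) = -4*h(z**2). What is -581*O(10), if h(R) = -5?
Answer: -11620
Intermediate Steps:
O(z) = 20 (O(z) = -4*(-5) = 20)
-581*O(10) = -581*20 = -11620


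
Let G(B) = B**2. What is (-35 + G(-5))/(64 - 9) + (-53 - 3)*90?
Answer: -55442/11 ≈ -5040.2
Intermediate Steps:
(-35 + G(-5))/(64 - 9) + (-53 - 3)*90 = (-35 + (-5)**2)/(64 - 9) + (-53 - 3)*90 = (-35 + 25)/55 - 56*90 = -10*1/55 - 5040 = -2/11 - 5040 = -55442/11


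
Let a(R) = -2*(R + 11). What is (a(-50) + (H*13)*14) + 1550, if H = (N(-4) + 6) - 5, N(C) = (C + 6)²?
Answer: 2538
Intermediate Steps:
a(R) = -22 - 2*R (a(R) = -2*(11 + R) = -22 - 2*R)
N(C) = (6 + C)²
H = 5 (H = ((6 - 4)² + 6) - 5 = (2² + 6) - 5 = (4 + 6) - 5 = 10 - 5 = 5)
(a(-50) + (H*13)*14) + 1550 = ((-22 - 2*(-50)) + (5*13)*14) + 1550 = ((-22 + 100) + 65*14) + 1550 = (78 + 910) + 1550 = 988 + 1550 = 2538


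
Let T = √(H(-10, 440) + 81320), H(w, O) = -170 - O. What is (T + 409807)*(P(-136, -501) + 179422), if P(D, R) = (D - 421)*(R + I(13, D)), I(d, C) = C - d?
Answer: 221899015904 + 541472*√80710 ≈ 2.2205e+11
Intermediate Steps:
P(D, R) = (-421 + D)*(-13 + D + R) (P(D, R) = (D - 421)*(R + (D - 1*13)) = (-421 + D)*(R + (D - 13)) = (-421 + D)*(R + (-13 + D)) = (-421 + D)*(-13 + D + R))
T = √80710 (T = √((-170 - 1*440) + 81320) = √((-170 - 440) + 81320) = √(-610 + 81320) = √80710 ≈ 284.10)
(T + 409807)*(P(-136, -501) + 179422) = (√80710 + 409807)*((5473 + (-136)² - 434*(-136) - 421*(-501) - 136*(-501)) + 179422) = (409807 + √80710)*((5473 + 18496 + 59024 + 210921 + 68136) + 179422) = (409807 + √80710)*(362050 + 179422) = (409807 + √80710)*541472 = 221899015904 + 541472*√80710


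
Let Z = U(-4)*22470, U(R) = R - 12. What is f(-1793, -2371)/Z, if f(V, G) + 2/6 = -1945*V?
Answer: -5231077/539280 ≈ -9.7001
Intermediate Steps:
f(V, G) = -⅓ - 1945*V
U(R) = -12 + R
Z = -359520 (Z = (-12 - 4)*22470 = -16*22470 = -359520)
f(-1793, -2371)/Z = (-⅓ - 1945*(-1793))/(-359520) = (-⅓ + 3487385)*(-1/359520) = (10462154/3)*(-1/359520) = -5231077/539280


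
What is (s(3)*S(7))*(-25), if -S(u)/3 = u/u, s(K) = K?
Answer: 225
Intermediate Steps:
S(u) = -3 (S(u) = -3*u/u = -3*1 = -3)
(s(3)*S(7))*(-25) = (3*(-3))*(-25) = -9*(-25) = 225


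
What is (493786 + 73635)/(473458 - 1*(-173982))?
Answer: 567421/647440 ≈ 0.87641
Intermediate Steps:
(493786 + 73635)/(473458 - 1*(-173982)) = 567421/(473458 + 173982) = 567421/647440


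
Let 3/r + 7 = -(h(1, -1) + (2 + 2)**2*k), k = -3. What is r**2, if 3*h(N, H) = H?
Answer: 81/15376 ≈ 0.0052679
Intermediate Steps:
h(N, H) = H/3
r = 9/124 (r = 3/(-7 - ((1/3)*(-1) + (2 + 2)**2*(-3))) = 3/(-7 - (-1/3 + 4**2*(-3))) = 3/(-7 - (-1/3 + 16*(-3))) = 3/(-7 - (-1/3 - 48)) = 3/(-7 - 1*(-145/3)) = 3/(-7 + 145/3) = 3/(124/3) = 3*(3/124) = 9/124 ≈ 0.072581)
r**2 = (9/124)**2 = 81/15376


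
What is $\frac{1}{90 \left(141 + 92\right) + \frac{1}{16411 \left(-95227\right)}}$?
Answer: $\frac{1562770297}{32771293128089} \approx 4.7687 \cdot 10^{-5}$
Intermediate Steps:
$\frac{1}{90 \left(141 + 92\right) + \frac{1}{16411 \left(-95227\right)}} = \frac{1}{90 \cdot 233 + \frac{1}{16411} \left(- \frac{1}{95227}\right)} = \frac{1}{20970 - \frac{1}{1562770297}} = \frac{1}{\frac{32771293128089}{1562770297}} = \frac{1562770297}{32771293128089}$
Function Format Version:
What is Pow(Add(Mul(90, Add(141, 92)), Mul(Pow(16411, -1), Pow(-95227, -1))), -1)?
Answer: Rational(1562770297, 32771293128089) ≈ 4.7687e-5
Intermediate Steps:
Pow(Add(Mul(90, Add(141, 92)), Mul(Pow(16411, -1), Pow(-95227, -1))), -1) = Pow(Add(Mul(90, 233), Mul(Rational(1, 16411), Rational(-1, 95227))), -1) = Pow(Add(20970, Rational(-1, 1562770297)), -1) = Pow(Rational(32771293128089, 1562770297), -1) = Rational(1562770297, 32771293128089)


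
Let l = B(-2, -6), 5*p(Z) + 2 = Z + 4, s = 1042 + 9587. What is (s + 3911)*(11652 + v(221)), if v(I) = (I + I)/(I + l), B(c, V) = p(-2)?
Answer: 169449160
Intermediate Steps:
s = 10629
p(Z) = ⅖ + Z/5 (p(Z) = -⅖ + (Z + 4)/5 = -⅖ + (4 + Z)/5 = -⅖ + (⅘ + Z/5) = ⅖ + Z/5)
B(c, V) = 0 (B(c, V) = ⅖ + (⅕)*(-2) = ⅖ - ⅖ = 0)
l = 0
v(I) = 2 (v(I) = (I + I)/(I + 0) = (2*I)/I = 2)
(s + 3911)*(11652 + v(221)) = (10629 + 3911)*(11652 + 2) = 14540*11654 = 169449160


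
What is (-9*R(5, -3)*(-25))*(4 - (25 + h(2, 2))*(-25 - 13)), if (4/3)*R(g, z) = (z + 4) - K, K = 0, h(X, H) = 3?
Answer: 180225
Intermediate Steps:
R(g, z) = 3 + 3*z/4 (R(g, z) = 3*((z + 4) - 1*0)/4 = 3*((4 + z) + 0)/4 = 3*(4 + z)/4 = 3 + 3*z/4)
(-9*R(5, -3)*(-25))*(4 - (25 + h(2, 2))*(-25 - 13)) = (-9*(3 + (¾)*(-3))*(-25))*(4 - (25 + 3)*(-25 - 13)) = (-9*(3 - 9/4)*(-25))*(4 - 28*(-38)) = (-27/4*(-25))*(4 - 1*(-1064)) = (-9*¾*(-25))*(4 + 1064) = -27/4*(-25)*1068 = (675/4)*1068 = 180225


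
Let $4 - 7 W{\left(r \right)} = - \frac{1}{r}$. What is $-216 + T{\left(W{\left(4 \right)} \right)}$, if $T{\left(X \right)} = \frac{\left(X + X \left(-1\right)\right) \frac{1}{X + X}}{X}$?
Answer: $-216$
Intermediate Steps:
$W{\left(r \right)} = \frac{4}{7} + \frac{1}{7 r}$ ($W{\left(r \right)} = \frac{4}{7} - \frac{\left(-1\right) \frac{1}{r}}{7} = \frac{4}{7} + \frac{1}{7 r}$)
$T{\left(X \right)} = 0$ ($T{\left(X \right)} = \frac{\left(X - X\right) \frac{1}{2 X}}{X} = \frac{0 \frac{1}{2 X}}{X} = \frac{0}{X} = 0$)
$-216 + T{\left(W{\left(4 \right)} \right)} = -216 + 0 = -216$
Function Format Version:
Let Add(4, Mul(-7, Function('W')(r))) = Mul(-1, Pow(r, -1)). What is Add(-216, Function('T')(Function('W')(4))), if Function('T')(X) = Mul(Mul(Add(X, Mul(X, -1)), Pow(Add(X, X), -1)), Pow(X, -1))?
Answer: -216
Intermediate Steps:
Function('W')(r) = Add(Rational(4, 7), Mul(Rational(1, 7), Pow(r, -1))) (Function('W')(r) = Add(Rational(4, 7), Mul(Rational(-1, 7), Mul(-1, Pow(r, -1)))) = Add(Rational(4, 7), Mul(Rational(1, 7), Pow(r, -1))))
Function('T')(X) = 0 (Function('T')(X) = Mul(Mul(Add(X, Mul(-1, X)), Pow(Mul(2, X), -1)), Pow(X, -1)) = Mul(Mul(0, Mul(Rational(1, 2), Pow(X, -1))), Pow(X, -1)) = Mul(0, Pow(X, -1)) = 0)
Add(-216, Function('T')(Function('W')(4))) = Add(-216, 0) = -216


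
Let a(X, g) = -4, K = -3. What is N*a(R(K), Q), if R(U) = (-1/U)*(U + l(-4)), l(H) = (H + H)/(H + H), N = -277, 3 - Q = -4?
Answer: 1108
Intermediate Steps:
Q = 7 (Q = 3 - 1*(-4) = 3 + 4 = 7)
l(H) = 1 (l(H) = (2*H)/((2*H)) = (2*H)*(1/(2*H)) = 1)
R(U) = -(1 + U)/U (R(U) = (-1/U)*(U + 1) = (-1/U)*(1 + U) = -(1 + U)/U)
N*a(R(K), Q) = -277*(-4) = 1108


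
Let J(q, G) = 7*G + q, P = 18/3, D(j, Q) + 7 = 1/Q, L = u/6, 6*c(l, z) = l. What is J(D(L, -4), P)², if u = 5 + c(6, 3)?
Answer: 19321/16 ≈ 1207.6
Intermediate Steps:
c(l, z) = l/6
u = 6 (u = 5 + (⅙)*6 = 5 + 1 = 6)
L = 1 (L = 6/6 = (⅙)*6 = 1)
D(j, Q) = -7 + 1/Q
P = 6 (P = 18*(⅓) = 6)
J(q, G) = q + 7*G
J(D(L, -4), P)² = ((-7 + 1/(-4)) + 7*6)² = ((-7 - ¼) + 42)² = (-29/4 + 42)² = (139/4)² = 19321/16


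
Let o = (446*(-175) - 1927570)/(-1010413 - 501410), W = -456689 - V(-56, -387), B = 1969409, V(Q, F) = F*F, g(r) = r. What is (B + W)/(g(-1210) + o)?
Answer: -686846889891/609100070 ≈ -1127.6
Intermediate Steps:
V(Q, F) = F**2
W = -606458 (W = -456689 - 1*(-387)**2 = -456689 - 1*149769 = -456689 - 149769 = -606458)
o = 668540/503941 (o = (-78050 - 1927570)/(-1511823) = -2005620*(-1/1511823) = 668540/503941 ≈ 1.3266)
(B + W)/(g(-1210) + o) = (1969409 - 606458)/(-1210 + 668540/503941) = 1362951/(-609100070/503941) = 1362951*(-503941/609100070) = -686846889891/609100070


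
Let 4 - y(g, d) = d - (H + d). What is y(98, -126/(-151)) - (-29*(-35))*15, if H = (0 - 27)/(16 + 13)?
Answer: -441436/29 ≈ -15222.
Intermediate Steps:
H = -27/29 ≈ -0.93103
y(g, d) = 89/29 (y(g, d) = 4 - (d - (-27/29 + d)) = 4 - (d + (27/29 - d)) = 4 - 1*27/29 = 4 - 27/29 = 89/29)
y(98, -126/(-151)) - (-29*(-35))*15 = 89/29 - (-29*(-35))*15 = 89/29 - 1015*15 = 89/29 - 1*15225 = 89/29 - 15225 = -441436/29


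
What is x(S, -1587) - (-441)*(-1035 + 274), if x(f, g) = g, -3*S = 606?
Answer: -337188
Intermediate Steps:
S = -202 (S = -⅓*606 = -202)
x(S, -1587) - (-441)*(-1035 + 274) = -1587 - (-441)*(-1035 + 274) = -1587 - (-441)*(-761) = -1587 - 1*335601 = -1587 - 335601 = -337188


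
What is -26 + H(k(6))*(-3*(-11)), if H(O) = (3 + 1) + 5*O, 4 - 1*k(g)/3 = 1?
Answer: 1591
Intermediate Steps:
k(g) = 9 (k(g) = 12 - 3*1 = 12 - 3 = 9)
H(O) = 4 + 5*O
-26 + H(k(6))*(-3*(-11)) = -26 + (4 + 5*9)*(-3*(-11)) = -26 + (4 + 45)*33 = -26 + 49*33 = -26 + 1617 = 1591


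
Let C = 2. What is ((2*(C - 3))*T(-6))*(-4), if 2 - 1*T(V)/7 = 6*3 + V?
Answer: -560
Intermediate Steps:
T(V) = -112 - 7*V (T(V) = 14 - 7*(6*3 + V) = 14 - 7*(18 + V) = 14 + (-126 - 7*V) = -112 - 7*V)
((2*(C - 3))*T(-6))*(-4) = ((2*(2 - 3))*(-112 - 7*(-6)))*(-4) = ((2*(-1))*(-112 + 42))*(-4) = -2*(-70)*(-4) = 140*(-4) = -560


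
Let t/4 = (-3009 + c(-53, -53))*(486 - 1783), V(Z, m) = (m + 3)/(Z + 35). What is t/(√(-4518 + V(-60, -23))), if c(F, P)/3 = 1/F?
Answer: -413691120*I*√112930/598529 ≈ -2.3227e+5*I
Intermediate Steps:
V(Z, m) = (3 + m)/(35 + Z)
c(F, P) = 3/F
t = 827382240/53 (t = 4*((-3009 + 3/(-53))*(486 - 1783)) = 4*((-3009 + 3*(-1/53))*(-1297)) = 4*((-3009 - 3/53)*(-1297)) = 4*(-159480/53*(-1297)) = 4*(206845560/53) = 827382240/53 ≈ 1.5611e+7)
t/(√(-4518 + V(-60, -23))) = 827382240/(53*(√(-4518 + (3 - 23)/(35 - 60)))) = 827382240/(53*(√(-4518 - 20/(-25)))) = 827382240/(53*(√(-4518 - 1/25*(-20)))) = 827382240/(53*(√(-4518 + ⅘))) = 827382240/(53*(√(-22586/5))) = 827382240/(53*((I*√112930/5))) = 827382240*(-I*√112930/22586)/53 = -413691120*I*√112930/598529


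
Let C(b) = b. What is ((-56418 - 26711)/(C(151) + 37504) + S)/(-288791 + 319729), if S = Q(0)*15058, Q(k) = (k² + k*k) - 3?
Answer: -1701110099/1164970390 ≈ -1.4602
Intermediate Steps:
Q(k) = -3 + 2*k² (Q(k) = (k² + k²) - 3 = 2*k² - 3 = -3 + 2*k²)
S = -45174 (S = (-3 + 2*0²)*15058 = (-3 + 2*0)*15058 = (-3 + 0)*15058 = -3*15058 = -45174)
((-56418 - 26711)/(C(151) + 37504) + S)/(-288791 + 319729) = ((-56418 - 26711)/(151 + 37504) - 45174)/(-288791 + 319729) = (-83129/37655 - 45174)/30938 = (-83129*1/37655 - 45174)*(1/30938) = (-83129/37655 - 45174)*(1/30938) = -1701110099/37655*1/30938 = -1701110099/1164970390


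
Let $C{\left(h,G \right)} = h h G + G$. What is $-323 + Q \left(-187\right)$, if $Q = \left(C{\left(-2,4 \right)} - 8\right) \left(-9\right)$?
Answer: $19873$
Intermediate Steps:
$C{\left(h,G \right)} = G + G h^{2}$ ($C{\left(h,G \right)} = h^{2} G + G = G h^{2} + G = G + G h^{2}$)
$Q = -108$ ($Q = \left(4 \left(1 + \left(-2\right)^{2}\right) - 8\right) \left(-9\right) = \left(4 \left(1 + 4\right) - 8\right) \left(-9\right) = \left(4 \cdot 5 - 8\right) \left(-9\right) = \left(20 - 8\right) \left(-9\right) = 12 \left(-9\right) = -108$)
$-323 + Q \left(-187\right) = -323 - -20196 = -323 + 20196 = 19873$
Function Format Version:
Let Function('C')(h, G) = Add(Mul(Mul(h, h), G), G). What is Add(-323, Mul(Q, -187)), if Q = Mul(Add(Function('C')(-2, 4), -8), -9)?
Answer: 19873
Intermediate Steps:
Function('C')(h, G) = Add(G, Mul(G, Pow(h, 2))) (Function('C')(h, G) = Add(Mul(Pow(h, 2), G), G) = Add(Mul(G, Pow(h, 2)), G) = Add(G, Mul(G, Pow(h, 2))))
Q = -108 (Q = Mul(Add(Mul(4, Add(1, Pow(-2, 2))), -8), -9) = Mul(Add(Mul(4, Add(1, 4)), -8), -9) = Mul(Add(Mul(4, 5), -8), -9) = Mul(Add(20, -8), -9) = Mul(12, -9) = -108)
Add(-323, Mul(Q, -187)) = Add(-323, Mul(-108, -187)) = Add(-323, 20196) = 19873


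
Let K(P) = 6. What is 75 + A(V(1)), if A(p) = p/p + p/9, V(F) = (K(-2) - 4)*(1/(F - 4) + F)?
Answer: 2056/27 ≈ 76.148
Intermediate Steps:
V(F) = 2*F + 2/(-4 + F) (V(F) = (6 - 4)*(1/(F - 4) + F) = 2*(1/(-4 + F) + F) = 2*(F + 1/(-4 + F)) = 2*F + 2/(-4 + F))
A(p) = 1 + p/9 (A(p) = 1 + p*(⅑) = 1 + p/9)
75 + A(V(1)) = 75 + (1 + (2*(1 + 1² - 4*1)/(-4 + 1))/9) = 75 + (1 + (2*(1 + 1 - 4)/(-3))/9) = 75 + (1 + (2*(-⅓)*(-2))/9) = 75 + (1 + (⅑)*(4/3)) = 75 + (1 + 4/27) = 75 + 31/27 = 2056/27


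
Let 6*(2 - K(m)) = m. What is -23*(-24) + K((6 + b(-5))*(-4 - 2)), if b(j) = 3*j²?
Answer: 635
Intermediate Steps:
K(m) = 2 - m/6
-23*(-24) + K((6 + b(-5))*(-4 - 2)) = -23*(-24) + (2 - (6 + 3*(-5)²)*(-4 - 2)/6) = 552 + (2 - (6 + 3*25)*(-6)/6) = 552 + (2 - (6 + 75)*(-6)/6) = 552 + (2 - 27*(-6)/2) = 552 + (2 - ⅙*(-486)) = 552 + (2 + 81) = 552 + 83 = 635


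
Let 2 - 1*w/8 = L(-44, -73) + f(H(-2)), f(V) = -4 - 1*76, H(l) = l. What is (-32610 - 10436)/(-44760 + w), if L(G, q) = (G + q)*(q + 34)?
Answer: 21523/40304 ≈ 0.53402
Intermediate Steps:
L(G, q) = (34 + q)*(G + q) (L(G, q) = (G + q)*(34 + q) = (34 + q)*(G + q))
f(V) = -80 (f(V) = -4 - 76 = -80)
w = -35848 (w = 16 - 8*(((-73)² + 34*(-44) + 34*(-73) - 44*(-73)) - 80) = 16 - 8*((5329 - 1496 - 2482 + 3212) - 80) = 16 - 8*(4563 - 80) = 16 - 8*4483 = 16 - 35864 = -35848)
(-32610 - 10436)/(-44760 + w) = (-32610 - 10436)/(-44760 - 35848) = -43046/(-80608) = -43046*(-1/80608) = 21523/40304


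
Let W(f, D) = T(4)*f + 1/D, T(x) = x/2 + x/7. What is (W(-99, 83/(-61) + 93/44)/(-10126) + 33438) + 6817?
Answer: 2883316927872/71626261 ≈ 40255.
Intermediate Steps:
T(x) = 9*x/14 (T(x) = x*(1/2) + x*(1/7) = x/2 + x/7 = 9*x/14)
W(f, D) = 1/D + 18*f/7 (W(f, D) = ((9/14)*4)*f + 1/D = 18*f/7 + 1/D = 1/D + 18*f/7)
(W(-99, 83/(-61) + 93/44)/(-10126) + 33438) + 6817 = ((1/(83/(-61) + 93/44) + (18/7)*(-99))/(-10126) + 33438) + 6817 = ((1/(83*(-1/61) + 93*(1/44)) - 1782/7)*(-1/10126) + 33438) + 6817 = ((1/(-83/61 + 93/44) - 1782/7)*(-1/10126) + 33438) + 6817 = ((1/(2021/2684) - 1782/7)*(-1/10126) + 33438) + 6817 = ((2684/2021 - 1782/7)*(-1/10126) + 33438) + 6817 = (-3582634/14147*(-1/10126) + 33438) + 6817 = (1791317/71626261 + 33438) + 6817 = 2395040706635/71626261 + 6817 = 2883316927872/71626261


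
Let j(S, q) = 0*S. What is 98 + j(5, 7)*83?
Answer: 98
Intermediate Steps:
j(S, q) = 0
98 + j(5, 7)*83 = 98 + 0*83 = 98 + 0 = 98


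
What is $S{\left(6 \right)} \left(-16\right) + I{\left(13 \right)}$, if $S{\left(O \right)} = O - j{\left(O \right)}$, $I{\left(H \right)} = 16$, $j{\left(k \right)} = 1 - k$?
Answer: $-160$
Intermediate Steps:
$S{\left(O \right)} = -1 + 2 O$ ($S{\left(O \right)} = O - \left(1 - O\right) = O + \left(-1 + O\right) = -1 + 2 O$)
$S{\left(6 \right)} \left(-16\right) + I{\left(13 \right)} = \left(-1 + 2 \cdot 6\right) \left(-16\right) + 16 = \left(-1 + 12\right) \left(-16\right) + 16 = 11 \left(-16\right) + 16 = -176 + 16 = -160$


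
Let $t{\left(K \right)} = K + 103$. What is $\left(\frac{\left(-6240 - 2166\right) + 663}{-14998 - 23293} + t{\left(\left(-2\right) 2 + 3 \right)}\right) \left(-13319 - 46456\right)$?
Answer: $- \frac{233924979375}{38291} \approx -6.1091 \cdot 10^{6}$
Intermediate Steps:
$t{\left(K \right)} = 103 + K$
$\left(\frac{\left(-6240 - 2166\right) + 663}{-14998 - 23293} + t{\left(\left(-2\right) 2 + 3 \right)}\right) \left(-13319 - 46456\right) = \left(\frac{\left(-6240 - 2166\right) + 663}{-14998 - 23293} + \left(103 + \left(\left(-2\right) 2 + 3\right)\right)\right) \left(-13319 - 46456\right) = \left(\frac{\left(-6240 - 2166\right) + 663}{-38291} + \left(103 + \left(-4 + 3\right)\right)\right) \left(-59775\right) = \left(\left(-8406 + 663\right) \left(- \frac{1}{38291}\right) + \left(103 - 1\right)\right) \left(-59775\right) = \left(\left(-7743\right) \left(- \frac{1}{38291}\right) + 102\right) \left(-59775\right) = \left(\frac{7743}{38291} + 102\right) \left(-59775\right) = \frac{3913425}{38291} \left(-59775\right) = - \frac{233924979375}{38291}$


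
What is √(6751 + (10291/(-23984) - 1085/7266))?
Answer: √65371561898923767/3111924 ≈ 82.161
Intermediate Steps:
√(6751 + (10291/(-23984) - 1085/7266)) = √(6751 + (10291*(-1/23984) - 1085*1/7266)) = √(6751 + (-10291/23984 - 155/1038)) = √(6751 - 7199789/12447696) = √(84027195907/12447696) = √65371561898923767/3111924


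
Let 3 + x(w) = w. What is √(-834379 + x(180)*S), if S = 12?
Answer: I*√832255 ≈ 912.28*I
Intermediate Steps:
x(w) = -3 + w
√(-834379 + x(180)*S) = √(-834379 + (-3 + 180)*12) = √(-834379 + 177*12) = √(-834379 + 2124) = √(-832255) = I*√832255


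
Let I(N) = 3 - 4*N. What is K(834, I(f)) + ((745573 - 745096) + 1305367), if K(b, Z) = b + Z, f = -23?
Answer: 1306773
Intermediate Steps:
K(b, Z) = Z + b
K(834, I(f)) + ((745573 - 745096) + 1305367) = ((3 - 4*(-23)) + 834) + ((745573 - 745096) + 1305367) = ((3 + 92) + 834) + (477 + 1305367) = (95 + 834) + 1305844 = 929 + 1305844 = 1306773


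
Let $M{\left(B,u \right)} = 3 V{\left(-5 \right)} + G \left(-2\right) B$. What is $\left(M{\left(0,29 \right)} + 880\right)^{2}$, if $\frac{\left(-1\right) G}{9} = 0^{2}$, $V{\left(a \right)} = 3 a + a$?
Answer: $672400$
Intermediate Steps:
$V{\left(a \right)} = 4 a$
$G = 0$ ($G = - 9 \cdot 0^{2} = \left(-9\right) 0 = 0$)
$M{\left(B,u \right)} = -60$ ($M{\left(B,u \right)} = 3 \cdot 4 \left(-5\right) + 0 \left(-2\right) B = 3 \left(-20\right) + 0 B = -60 + 0 = -60$)
$\left(M{\left(0,29 \right)} + 880\right)^{2} = \left(-60 + 880\right)^{2} = 820^{2} = 672400$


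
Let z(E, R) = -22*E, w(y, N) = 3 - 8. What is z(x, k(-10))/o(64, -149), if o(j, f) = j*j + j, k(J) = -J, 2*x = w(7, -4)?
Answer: 11/832 ≈ 0.013221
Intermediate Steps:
w(y, N) = -5
x = -5/2 (x = (1/2)*(-5) = -5/2 ≈ -2.5000)
o(j, f) = j + j**2 (o(j, f) = j**2 + j = j + j**2)
z(x, k(-10))/o(64, -149) = (-22*(-5/2))/((64*(1 + 64))) = 55/((64*65)) = 55/4160 = 55*(1/4160) = 11/832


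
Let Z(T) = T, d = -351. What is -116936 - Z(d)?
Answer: -116585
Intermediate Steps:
-116936 - Z(d) = -116936 - 1*(-351) = -116936 + 351 = -116585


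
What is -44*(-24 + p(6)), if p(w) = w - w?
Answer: 1056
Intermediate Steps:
p(w) = 0
-44*(-24 + p(6)) = -44*(-24 + 0) = -44*(-24) = 1056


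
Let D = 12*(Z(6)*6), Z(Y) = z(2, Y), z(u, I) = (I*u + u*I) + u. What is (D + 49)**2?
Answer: 3690241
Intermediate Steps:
z(u, I) = u + 2*I*u (z(u, I) = (I*u + I*u) + u = 2*I*u + u = u + 2*I*u)
Z(Y) = 2 + 4*Y (Z(Y) = 2*(1 + 2*Y) = 2 + 4*Y)
D = 1872 (D = 12*((2 + 4*6)*6) = 12*((2 + 24)*6) = 12*(26*6) = 12*156 = 1872)
(D + 49)**2 = (1872 + 49)**2 = 1921**2 = 3690241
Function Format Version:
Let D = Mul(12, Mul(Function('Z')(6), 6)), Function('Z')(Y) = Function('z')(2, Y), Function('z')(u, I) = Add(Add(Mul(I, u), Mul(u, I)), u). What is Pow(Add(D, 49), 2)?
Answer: 3690241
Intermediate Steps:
Function('z')(u, I) = Add(u, Mul(2, I, u)) (Function('z')(u, I) = Add(Add(Mul(I, u), Mul(I, u)), u) = Add(Mul(2, I, u), u) = Add(u, Mul(2, I, u)))
Function('Z')(Y) = Add(2, Mul(4, Y)) (Function('Z')(Y) = Mul(2, Add(1, Mul(2, Y))) = Add(2, Mul(4, Y)))
D = 1872 (D = Mul(12, Mul(Add(2, Mul(4, 6)), 6)) = Mul(12, Mul(Add(2, 24), 6)) = Mul(12, Mul(26, 6)) = Mul(12, 156) = 1872)
Pow(Add(D, 49), 2) = Pow(Add(1872, 49), 2) = Pow(1921, 2) = 3690241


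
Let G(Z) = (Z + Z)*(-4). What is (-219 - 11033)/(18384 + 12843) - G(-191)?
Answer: -47726108/31227 ≈ -1528.4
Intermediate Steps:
G(Z) = -8*Z (G(Z) = (2*Z)*(-4) = -8*Z)
(-219 - 11033)/(18384 + 12843) - G(-191) = (-219 - 11033)/(18384 + 12843) - (-8)*(-191) = -11252/31227 - 1*1528 = -11252*1/31227 - 1528 = -11252/31227 - 1528 = -47726108/31227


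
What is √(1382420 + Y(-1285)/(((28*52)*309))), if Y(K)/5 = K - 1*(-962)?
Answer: √17488788807861735/112476 ≈ 1175.8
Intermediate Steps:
Y(K) = 4810 + 5*K (Y(K) = 5*(K - 1*(-962)) = 5*(K + 962) = 5*(962 + K) = 4810 + 5*K)
√(1382420 + Y(-1285)/(((28*52)*309))) = √(1382420 + (4810 + 5*(-1285))/(((28*52)*309))) = √(1382420 + (4810 - 6425)/((1456*309))) = √(1382420 - 1615/449904) = √(621956286065/449904) = √17488788807861735/112476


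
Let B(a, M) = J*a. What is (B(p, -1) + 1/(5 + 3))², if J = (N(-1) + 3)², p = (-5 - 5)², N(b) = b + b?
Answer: 641601/64 ≈ 10025.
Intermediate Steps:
N(b) = 2*b
p = 100 (p = (-10)² = 100)
J = 1 (J = (2*(-1) + 3)² = (-2 + 3)² = 1² = 1)
B(a, M) = a (B(a, M) = 1*a = a)
(B(p, -1) + 1/(5 + 3))² = (100 + 1/(5 + 3))² = (100 + 1/8)² = (100 + ⅛)² = (801/8)² = 641601/64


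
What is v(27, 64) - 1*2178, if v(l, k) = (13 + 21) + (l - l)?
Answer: -2144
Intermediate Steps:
v(l, k) = 34 (v(l, k) = 34 + 0 = 34)
v(27, 64) - 1*2178 = 34 - 1*2178 = 34 - 2178 = -2144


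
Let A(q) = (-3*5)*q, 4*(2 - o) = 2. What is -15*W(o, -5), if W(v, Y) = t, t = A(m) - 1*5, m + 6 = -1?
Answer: -1500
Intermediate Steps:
o = 3/2 (o = 2 - ¼*2 = 2 - ½ = 3/2 ≈ 1.5000)
m = -7 (m = -6 - 1 = -7)
A(q) = -15*q
t = 100 (t = -15*(-7) - 1*5 = 105 - 5 = 100)
W(v, Y) = 100
-15*W(o, -5) = -15*100 = -1500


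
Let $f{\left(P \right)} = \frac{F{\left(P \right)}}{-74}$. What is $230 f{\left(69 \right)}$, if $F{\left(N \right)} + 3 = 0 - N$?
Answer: $\frac{8280}{37} \approx 223.78$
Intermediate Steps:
$F{\left(N \right)} = -3 - N$ ($F{\left(N \right)} = -3 + \left(0 - N\right) = -3 - N$)
$f{\left(P \right)} = \frac{3}{74} + \frac{P}{74}$ ($f{\left(P \right)} = \frac{-3 - P}{-74} = \left(-3 - P\right) \left(- \frac{1}{74}\right) = \frac{3}{74} + \frac{P}{74}$)
$230 f{\left(69 \right)} = 230 \left(\frac{3}{74} + \frac{1}{74} \cdot 69\right) = 230 \left(\frac{3}{74} + \frac{69}{74}\right) = 230 \cdot \frac{36}{37} = \frac{8280}{37}$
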